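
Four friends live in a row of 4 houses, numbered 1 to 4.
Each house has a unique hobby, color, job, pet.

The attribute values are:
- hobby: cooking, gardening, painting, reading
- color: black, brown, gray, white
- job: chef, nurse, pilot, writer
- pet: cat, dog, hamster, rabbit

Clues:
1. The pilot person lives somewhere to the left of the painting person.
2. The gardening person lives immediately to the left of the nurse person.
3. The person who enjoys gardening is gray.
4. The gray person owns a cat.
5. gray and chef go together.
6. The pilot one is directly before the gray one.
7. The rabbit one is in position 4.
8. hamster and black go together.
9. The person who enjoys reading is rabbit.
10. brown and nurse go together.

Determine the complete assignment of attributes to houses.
Solution:

House | Hobby | Color | Job | Pet
---------------------------------
  1   | cooking | black | pilot | hamster
  2   | gardening | gray | chef | cat
  3   | painting | brown | nurse | dog
  4   | reading | white | writer | rabbit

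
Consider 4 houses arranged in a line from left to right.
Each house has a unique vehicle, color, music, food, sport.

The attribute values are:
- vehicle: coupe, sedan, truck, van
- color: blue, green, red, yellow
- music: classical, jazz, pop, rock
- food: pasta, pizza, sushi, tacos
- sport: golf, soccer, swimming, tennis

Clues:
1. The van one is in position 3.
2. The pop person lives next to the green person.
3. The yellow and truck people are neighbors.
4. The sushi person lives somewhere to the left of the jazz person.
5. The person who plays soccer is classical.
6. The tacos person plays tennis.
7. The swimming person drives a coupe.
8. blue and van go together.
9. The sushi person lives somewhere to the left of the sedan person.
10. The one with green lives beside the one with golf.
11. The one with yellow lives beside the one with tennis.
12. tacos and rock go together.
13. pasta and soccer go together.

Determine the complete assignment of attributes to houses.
Solution:

House | Vehicle | Color | Music | Food | Sport
----------------------------------------------
  1   | coupe | yellow | pop | sushi | swimming
  2   | truck | green | rock | tacos | tennis
  3   | van | blue | jazz | pizza | golf
  4   | sedan | red | classical | pasta | soccer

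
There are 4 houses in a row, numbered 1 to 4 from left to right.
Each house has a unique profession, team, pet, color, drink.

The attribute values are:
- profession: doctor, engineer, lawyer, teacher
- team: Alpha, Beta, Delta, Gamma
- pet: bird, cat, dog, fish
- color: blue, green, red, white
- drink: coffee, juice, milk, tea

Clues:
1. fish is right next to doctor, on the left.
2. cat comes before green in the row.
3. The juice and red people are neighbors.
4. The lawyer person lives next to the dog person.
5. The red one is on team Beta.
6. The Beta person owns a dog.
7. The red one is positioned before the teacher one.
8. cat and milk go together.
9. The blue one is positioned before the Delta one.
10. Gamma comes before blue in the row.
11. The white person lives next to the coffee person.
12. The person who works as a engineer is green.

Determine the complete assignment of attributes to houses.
Solution:

House | Profession | Team | Pet | Color | Drink
-----------------------------------------------
  1   | lawyer | Gamma | fish | white | juice
  2   | doctor | Beta | dog | red | coffee
  3   | teacher | Alpha | cat | blue | milk
  4   | engineer | Delta | bird | green | tea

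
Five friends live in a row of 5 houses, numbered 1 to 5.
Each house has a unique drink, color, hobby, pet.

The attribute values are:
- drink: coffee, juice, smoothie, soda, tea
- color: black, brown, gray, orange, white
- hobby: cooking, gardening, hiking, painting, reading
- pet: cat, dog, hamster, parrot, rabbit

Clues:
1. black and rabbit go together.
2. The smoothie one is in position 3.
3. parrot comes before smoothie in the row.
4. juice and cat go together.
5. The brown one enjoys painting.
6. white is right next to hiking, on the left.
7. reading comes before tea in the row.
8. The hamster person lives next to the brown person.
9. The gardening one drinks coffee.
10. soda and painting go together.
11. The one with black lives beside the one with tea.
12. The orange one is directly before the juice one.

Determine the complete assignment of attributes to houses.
Solution:

House | Drink | Color | Hobby | Pet
-----------------------------------
  1   | coffee | orange | gardening | parrot
  2   | juice | white | reading | cat
  3   | smoothie | black | hiking | rabbit
  4   | tea | gray | cooking | hamster
  5   | soda | brown | painting | dog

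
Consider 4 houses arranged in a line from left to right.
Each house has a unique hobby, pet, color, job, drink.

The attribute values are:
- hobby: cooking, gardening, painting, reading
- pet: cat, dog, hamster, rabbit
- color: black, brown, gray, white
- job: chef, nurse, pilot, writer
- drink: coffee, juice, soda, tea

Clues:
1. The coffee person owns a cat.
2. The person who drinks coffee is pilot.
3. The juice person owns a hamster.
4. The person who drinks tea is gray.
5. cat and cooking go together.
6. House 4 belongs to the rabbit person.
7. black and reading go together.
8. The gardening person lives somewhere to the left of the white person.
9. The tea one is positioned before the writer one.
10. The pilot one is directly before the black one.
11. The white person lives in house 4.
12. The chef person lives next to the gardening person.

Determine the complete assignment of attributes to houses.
Solution:

House | Hobby | Pet | Color | Job | Drink
-----------------------------------------
  1   | cooking | cat | brown | pilot | coffee
  2   | reading | hamster | black | chef | juice
  3   | gardening | dog | gray | nurse | tea
  4   | painting | rabbit | white | writer | soda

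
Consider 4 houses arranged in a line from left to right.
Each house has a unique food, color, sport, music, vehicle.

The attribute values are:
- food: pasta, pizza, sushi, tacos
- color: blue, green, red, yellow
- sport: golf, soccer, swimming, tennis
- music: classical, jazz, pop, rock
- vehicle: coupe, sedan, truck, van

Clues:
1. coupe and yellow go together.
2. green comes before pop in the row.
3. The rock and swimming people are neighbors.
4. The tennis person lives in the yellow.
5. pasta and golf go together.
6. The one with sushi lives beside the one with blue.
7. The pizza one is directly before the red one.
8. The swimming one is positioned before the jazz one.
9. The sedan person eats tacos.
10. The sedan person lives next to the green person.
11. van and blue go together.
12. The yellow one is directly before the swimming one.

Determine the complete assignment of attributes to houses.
Solution:

House | Food | Color | Sport | Music | Vehicle
----------------------------------------------
  1   | pizza | yellow | tennis | rock | coupe
  2   | tacos | red | swimming | classical | sedan
  3   | sushi | green | soccer | jazz | truck
  4   | pasta | blue | golf | pop | van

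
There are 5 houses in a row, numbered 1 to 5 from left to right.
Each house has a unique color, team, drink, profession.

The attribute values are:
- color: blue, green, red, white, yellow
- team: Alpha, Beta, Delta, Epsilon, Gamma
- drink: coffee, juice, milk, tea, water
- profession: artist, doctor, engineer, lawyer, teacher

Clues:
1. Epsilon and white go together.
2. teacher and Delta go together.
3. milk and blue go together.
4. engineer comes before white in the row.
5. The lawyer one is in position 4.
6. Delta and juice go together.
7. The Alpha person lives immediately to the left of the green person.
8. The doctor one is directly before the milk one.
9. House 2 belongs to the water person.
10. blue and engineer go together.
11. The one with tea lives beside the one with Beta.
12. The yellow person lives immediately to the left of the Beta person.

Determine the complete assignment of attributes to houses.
Solution:

House | Color | Team | Drink | Profession
-----------------------------------------
  1   | yellow | Alpha | tea | artist
  2   | green | Beta | water | doctor
  3   | blue | Gamma | milk | engineer
  4   | white | Epsilon | coffee | lawyer
  5   | red | Delta | juice | teacher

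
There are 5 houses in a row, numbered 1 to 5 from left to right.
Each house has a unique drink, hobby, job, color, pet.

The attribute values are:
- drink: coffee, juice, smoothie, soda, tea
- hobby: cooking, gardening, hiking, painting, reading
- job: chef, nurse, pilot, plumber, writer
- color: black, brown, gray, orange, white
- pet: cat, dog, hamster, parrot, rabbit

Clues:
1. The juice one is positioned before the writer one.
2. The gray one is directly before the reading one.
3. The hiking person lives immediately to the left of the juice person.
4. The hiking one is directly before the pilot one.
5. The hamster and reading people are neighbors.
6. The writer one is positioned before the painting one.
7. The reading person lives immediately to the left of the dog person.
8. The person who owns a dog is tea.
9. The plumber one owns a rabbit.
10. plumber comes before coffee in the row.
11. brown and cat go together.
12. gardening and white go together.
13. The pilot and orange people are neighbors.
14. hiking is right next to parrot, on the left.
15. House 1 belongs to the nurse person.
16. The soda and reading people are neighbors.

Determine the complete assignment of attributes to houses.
Solution:

House | Drink | Hobby | Job | Color | Pet
-----------------------------------------
  1   | soda | hiking | nurse | gray | hamster
  2   | juice | reading | pilot | black | parrot
  3   | tea | cooking | writer | orange | dog
  4   | smoothie | gardening | plumber | white | rabbit
  5   | coffee | painting | chef | brown | cat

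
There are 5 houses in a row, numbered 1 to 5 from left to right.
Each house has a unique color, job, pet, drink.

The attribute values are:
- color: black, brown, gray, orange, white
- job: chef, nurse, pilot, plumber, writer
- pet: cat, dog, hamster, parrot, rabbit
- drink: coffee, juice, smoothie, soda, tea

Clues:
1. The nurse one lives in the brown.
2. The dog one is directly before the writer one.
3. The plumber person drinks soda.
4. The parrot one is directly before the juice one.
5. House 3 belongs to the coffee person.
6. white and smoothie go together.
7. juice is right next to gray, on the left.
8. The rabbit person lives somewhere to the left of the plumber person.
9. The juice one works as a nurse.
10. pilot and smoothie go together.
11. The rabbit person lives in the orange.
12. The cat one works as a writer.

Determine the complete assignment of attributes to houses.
Solution:

House | Color | Job | Pet | Drink
---------------------------------
  1   | white | pilot | parrot | smoothie
  2   | brown | nurse | dog | juice
  3   | gray | writer | cat | coffee
  4   | orange | chef | rabbit | tea
  5   | black | plumber | hamster | soda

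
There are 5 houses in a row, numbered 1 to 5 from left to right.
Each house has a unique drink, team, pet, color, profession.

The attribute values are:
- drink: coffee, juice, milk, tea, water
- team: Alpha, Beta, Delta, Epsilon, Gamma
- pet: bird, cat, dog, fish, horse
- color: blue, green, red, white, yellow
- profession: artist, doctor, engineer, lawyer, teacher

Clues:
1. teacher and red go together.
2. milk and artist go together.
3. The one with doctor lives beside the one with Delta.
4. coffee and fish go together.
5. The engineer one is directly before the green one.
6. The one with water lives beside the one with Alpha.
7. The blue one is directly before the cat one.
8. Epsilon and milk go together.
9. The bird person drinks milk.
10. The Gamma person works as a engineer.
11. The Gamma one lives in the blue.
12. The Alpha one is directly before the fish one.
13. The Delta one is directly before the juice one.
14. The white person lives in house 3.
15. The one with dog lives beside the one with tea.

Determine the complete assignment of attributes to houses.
Solution:

House | Drink | Team | Pet | Color | Profession
-----------------------------------------------
  1   | water | Gamma | dog | blue | engineer
  2   | tea | Alpha | cat | green | doctor
  3   | coffee | Delta | fish | white | lawyer
  4   | juice | Beta | horse | red | teacher
  5   | milk | Epsilon | bird | yellow | artist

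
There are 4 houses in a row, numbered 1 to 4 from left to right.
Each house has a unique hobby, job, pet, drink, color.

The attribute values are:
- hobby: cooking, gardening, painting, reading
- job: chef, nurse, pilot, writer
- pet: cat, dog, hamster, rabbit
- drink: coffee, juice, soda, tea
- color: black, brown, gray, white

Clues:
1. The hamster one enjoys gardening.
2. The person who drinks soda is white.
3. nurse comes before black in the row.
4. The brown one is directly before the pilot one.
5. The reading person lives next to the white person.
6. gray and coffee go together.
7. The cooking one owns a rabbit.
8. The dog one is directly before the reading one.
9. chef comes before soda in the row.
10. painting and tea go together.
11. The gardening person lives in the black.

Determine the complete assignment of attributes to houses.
Solution:

House | Hobby | Job | Pet | Drink | Color
-----------------------------------------
  1   | painting | chef | dog | tea | brown
  2   | reading | pilot | cat | coffee | gray
  3   | cooking | nurse | rabbit | soda | white
  4   | gardening | writer | hamster | juice | black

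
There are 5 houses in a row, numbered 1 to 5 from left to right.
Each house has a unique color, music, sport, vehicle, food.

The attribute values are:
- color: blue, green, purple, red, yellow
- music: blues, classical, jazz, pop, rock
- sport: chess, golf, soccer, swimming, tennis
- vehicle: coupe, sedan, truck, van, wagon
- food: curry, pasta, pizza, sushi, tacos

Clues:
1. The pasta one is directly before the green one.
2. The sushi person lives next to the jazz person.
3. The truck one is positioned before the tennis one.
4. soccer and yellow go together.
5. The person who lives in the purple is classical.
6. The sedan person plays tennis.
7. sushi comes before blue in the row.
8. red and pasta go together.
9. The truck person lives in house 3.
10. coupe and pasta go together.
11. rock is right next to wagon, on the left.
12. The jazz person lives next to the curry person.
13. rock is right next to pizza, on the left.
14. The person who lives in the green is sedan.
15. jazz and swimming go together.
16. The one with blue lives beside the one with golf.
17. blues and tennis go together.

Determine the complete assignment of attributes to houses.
Solution:

House | Color | Music | Sport | Vehicle | Food
----------------------------------------------
  1   | yellow | rock | soccer | van | sushi
  2   | blue | jazz | swimming | wagon | pizza
  3   | purple | classical | golf | truck | curry
  4   | red | pop | chess | coupe | pasta
  5   | green | blues | tennis | sedan | tacos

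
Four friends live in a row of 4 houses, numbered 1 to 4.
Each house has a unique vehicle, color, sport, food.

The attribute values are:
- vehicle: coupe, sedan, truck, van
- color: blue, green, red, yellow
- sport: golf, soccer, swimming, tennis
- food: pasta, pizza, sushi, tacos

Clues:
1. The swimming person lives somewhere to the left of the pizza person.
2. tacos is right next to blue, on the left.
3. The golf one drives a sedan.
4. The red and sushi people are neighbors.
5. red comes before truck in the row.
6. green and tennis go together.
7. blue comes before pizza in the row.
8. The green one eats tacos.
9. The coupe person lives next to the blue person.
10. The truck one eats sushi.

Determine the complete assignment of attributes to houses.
Solution:

House | Vehicle | Color | Sport | Food
--------------------------------------
  1   | coupe | green | tennis | tacos
  2   | van | blue | swimming | pasta
  3   | sedan | red | golf | pizza
  4   | truck | yellow | soccer | sushi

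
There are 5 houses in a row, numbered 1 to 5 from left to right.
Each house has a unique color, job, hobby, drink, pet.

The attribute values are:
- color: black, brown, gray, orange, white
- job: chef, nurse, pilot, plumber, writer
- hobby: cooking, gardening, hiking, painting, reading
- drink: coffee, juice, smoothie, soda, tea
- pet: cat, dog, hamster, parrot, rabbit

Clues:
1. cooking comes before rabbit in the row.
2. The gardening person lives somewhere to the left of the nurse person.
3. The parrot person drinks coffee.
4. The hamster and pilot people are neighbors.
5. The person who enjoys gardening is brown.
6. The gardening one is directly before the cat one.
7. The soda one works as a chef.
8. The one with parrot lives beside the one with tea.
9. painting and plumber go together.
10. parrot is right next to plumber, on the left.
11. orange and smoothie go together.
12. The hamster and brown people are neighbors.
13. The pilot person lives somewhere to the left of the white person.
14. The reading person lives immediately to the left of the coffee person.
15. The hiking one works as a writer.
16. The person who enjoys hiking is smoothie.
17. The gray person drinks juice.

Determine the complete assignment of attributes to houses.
Solution:

House | Color | Job | Hobby | Drink | Pet
-----------------------------------------
  1   | black | chef | reading | soda | hamster
  2   | brown | pilot | gardening | coffee | parrot
  3   | white | plumber | painting | tea | cat
  4   | gray | nurse | cooking | juice | dog
  5   | orange | writer | hiking | smoothie | rabbit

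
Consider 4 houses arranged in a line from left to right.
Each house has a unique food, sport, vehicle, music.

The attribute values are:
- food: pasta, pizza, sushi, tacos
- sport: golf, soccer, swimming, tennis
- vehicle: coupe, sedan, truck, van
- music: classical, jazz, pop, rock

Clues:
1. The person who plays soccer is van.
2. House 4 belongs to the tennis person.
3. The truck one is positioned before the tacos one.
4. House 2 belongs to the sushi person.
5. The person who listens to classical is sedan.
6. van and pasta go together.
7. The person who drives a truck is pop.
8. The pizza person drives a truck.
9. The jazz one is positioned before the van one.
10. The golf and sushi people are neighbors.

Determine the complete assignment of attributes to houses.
Solution:

House | Food | Sport | Vehicle | Music
--------------------------------------
  1   | pizza | golf | truck | pop
  2   | sushi | swimming | coupe | jazz
  3   | pasta | soccer | van | rock
  4   | tacos | tennis | sedan | classical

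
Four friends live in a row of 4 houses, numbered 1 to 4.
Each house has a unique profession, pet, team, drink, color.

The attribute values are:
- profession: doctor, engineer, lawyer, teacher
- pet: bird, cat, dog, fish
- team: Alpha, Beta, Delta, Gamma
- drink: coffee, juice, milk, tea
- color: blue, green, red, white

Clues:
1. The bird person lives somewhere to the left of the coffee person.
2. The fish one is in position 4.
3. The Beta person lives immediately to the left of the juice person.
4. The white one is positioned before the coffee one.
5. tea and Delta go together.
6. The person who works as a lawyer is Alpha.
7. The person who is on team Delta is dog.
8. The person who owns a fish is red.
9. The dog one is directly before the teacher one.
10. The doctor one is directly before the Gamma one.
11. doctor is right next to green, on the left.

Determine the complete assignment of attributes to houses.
Solution:

House | Profession | Pet | Team | Drink | Color
-----------------------------------------------
  1   | doctor | dog | Delta | tea | white
  2   | teacher | bird | Gamma | milk | green
  3   | engineer | cat | Beta | coffee | blue
  4   | lawyer | fish | Alpha | juice | red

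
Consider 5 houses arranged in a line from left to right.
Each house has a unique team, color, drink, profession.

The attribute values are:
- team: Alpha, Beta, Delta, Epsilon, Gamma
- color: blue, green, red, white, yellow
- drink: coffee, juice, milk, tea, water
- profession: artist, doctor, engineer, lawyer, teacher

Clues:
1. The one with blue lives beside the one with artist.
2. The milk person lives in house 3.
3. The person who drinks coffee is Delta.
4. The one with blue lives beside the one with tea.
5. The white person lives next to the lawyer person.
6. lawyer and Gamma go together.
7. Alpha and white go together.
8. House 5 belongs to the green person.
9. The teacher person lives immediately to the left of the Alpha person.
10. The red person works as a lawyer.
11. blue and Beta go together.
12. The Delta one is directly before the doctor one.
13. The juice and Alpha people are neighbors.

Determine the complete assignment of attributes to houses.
Solution:

House | Team | Color | Drink | Profession
-----------------------------------------
  1   | Beta | blue | juice | teacher
  2   | Alpha | white | tea | artist
  3   | Gamma | red | milk | lawyer
  4   | Delta | yellow | coffee | engineer
  5   | Epsilon | green | water | doctor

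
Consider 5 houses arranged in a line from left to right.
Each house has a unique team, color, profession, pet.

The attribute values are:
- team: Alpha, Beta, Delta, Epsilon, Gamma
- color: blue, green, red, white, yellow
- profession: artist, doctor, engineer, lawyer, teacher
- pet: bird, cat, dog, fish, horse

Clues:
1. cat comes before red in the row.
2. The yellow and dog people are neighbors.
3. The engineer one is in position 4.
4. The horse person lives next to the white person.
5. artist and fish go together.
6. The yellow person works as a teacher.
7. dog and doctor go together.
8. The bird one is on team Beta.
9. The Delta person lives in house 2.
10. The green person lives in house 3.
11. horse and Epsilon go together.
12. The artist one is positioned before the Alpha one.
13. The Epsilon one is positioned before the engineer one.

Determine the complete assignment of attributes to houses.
Solution:

House | Team | Color | Profession | Pet
---------------------------------------
  1   | Epsilon | yellow | teacher | horse
  2   | Delta | white | doctor | dog
  3   | Gamma | green | artist | fish
  4   | Alpha | blue | engineer | cat
  5   | Beta | red | lawyer | bird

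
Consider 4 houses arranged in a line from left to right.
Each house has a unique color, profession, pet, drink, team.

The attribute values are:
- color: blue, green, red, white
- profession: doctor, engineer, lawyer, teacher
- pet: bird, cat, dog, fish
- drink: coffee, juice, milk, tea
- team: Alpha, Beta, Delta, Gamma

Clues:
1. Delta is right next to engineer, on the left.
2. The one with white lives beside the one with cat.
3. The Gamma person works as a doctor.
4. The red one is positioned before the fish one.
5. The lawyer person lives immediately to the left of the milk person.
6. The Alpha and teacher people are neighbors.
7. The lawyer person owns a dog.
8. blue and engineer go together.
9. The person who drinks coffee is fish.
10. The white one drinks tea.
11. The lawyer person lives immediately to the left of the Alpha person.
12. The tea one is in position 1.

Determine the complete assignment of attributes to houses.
Solution:

House | Color | Profession | Pet | Drink | Team
-----------------------------------------------
  1   | white | lawyer | dog | tea | Delta
  2   | blue | engineer | cat | milk | Alpha
  3   | red | teacher | bird | juice | Beta
  4   | green | doctor | fish | coffee | Gamma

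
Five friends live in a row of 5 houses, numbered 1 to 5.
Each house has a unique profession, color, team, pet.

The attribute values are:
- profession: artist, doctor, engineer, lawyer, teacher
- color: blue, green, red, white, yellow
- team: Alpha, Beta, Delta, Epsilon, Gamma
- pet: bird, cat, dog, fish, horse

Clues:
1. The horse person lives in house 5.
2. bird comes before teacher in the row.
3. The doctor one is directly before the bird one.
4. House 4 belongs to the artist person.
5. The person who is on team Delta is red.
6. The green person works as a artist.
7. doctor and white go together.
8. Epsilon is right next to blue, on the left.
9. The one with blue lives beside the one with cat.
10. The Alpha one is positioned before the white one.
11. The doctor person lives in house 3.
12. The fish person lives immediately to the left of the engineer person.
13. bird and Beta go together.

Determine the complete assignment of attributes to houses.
Solution:

House | Profession | Color | Team | Pet
---------------------------------------
  1   | lawyer | yellow | Epsilon | fish
  2   | engineer | blue | Alpha | dog
  3   | doctor | white | Gamma | cat
  4   | artist | green | Beta | bird
  5   | teacher | red | Delta | horse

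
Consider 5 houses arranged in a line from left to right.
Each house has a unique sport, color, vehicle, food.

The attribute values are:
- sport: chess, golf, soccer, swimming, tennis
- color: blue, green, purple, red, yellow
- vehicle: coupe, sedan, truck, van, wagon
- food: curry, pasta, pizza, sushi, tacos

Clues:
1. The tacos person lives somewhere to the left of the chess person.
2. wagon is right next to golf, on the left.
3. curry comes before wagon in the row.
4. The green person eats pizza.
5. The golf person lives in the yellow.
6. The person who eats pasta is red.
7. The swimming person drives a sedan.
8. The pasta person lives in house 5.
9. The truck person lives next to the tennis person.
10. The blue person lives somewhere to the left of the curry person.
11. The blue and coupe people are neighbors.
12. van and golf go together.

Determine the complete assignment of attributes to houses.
Solution:

House | Sport | Color | Vehicle | Food
--------------------------------------
  1   | soccer | blue | truck | tacos
  2   | tennis | purple | coupe | curry
  3   | chess | green | wagon | pizza
  4   | golf | yellow | van | sushi
  5   | swimming | red | sedan | pasta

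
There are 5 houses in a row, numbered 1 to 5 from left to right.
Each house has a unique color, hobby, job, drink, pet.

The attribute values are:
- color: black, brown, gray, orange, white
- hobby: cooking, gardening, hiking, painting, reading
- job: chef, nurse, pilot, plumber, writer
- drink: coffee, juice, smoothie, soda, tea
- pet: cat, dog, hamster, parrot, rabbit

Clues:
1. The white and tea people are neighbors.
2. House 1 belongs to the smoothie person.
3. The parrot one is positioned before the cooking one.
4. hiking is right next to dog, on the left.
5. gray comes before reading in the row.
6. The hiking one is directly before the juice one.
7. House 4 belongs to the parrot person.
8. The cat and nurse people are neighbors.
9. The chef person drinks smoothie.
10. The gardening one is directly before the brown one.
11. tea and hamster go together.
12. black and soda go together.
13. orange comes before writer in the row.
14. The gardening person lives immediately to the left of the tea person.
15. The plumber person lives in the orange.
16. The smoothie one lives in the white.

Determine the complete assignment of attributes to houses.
Solution:

House | Color | Hobby | Job | Drink | Pet
-----------------------------------------
  1   | white | gardening | chef | smoothie | cat
  2   | brown | hiking | nurse | tea | hamster
  3   | gray | painting | pilot | juice | dog
  4   | orange | reading | plumber | coffee | parrot
  5   | black | cooking | writer | soda | rabbit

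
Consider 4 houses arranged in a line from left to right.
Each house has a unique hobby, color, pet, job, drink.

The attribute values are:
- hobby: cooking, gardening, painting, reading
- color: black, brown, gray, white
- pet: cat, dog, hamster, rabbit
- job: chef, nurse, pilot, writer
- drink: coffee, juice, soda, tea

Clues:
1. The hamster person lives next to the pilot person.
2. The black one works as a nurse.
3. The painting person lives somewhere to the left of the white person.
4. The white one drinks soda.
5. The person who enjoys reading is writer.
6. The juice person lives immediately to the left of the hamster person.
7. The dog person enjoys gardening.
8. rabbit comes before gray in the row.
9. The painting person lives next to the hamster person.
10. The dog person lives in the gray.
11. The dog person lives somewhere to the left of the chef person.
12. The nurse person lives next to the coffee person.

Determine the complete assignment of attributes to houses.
Solution:

House | Hobby | Color | Pet | Job | Drink
-----------------------------------------
  1   | painting | black | rabbit | nurse | juice
  2   | reading | brown | hamster | writer | coffee
  3   | gardening | gray | dog | pilot | tea
  4   | cooking | white | cat | chef | soda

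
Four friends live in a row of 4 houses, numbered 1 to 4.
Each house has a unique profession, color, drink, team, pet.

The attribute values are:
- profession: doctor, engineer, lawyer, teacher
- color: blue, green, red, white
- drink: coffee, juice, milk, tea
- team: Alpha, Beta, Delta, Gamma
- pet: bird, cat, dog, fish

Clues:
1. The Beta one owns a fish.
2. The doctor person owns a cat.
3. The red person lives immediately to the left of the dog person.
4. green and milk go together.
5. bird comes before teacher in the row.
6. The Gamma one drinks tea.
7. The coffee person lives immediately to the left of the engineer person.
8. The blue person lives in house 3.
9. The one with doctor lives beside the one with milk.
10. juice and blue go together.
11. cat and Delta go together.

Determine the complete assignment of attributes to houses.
Solution:

House | Profession | Color | Drink | Team | Pet
-----------------------------------------------
  1   | lawyer | red | coffee | Alpha | bird
  2   | engineer | white | tea | Gamma | dog
  3   | doctor | blue | juice | Delta | cat
  4   | teacher | green | milk | Beta | fish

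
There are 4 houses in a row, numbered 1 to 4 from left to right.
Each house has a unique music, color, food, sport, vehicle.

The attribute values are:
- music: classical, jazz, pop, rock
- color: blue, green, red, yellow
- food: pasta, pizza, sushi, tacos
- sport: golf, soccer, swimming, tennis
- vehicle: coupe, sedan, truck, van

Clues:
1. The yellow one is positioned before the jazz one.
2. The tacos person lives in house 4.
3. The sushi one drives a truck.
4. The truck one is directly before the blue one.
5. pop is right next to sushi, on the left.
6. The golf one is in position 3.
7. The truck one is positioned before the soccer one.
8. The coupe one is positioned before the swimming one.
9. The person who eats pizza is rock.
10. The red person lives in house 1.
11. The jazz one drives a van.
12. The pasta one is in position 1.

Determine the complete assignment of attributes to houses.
Solution:

House | Music | Color | Food | Sport | Vehicle
----------------------------------------------
  1   | pop | red | pasta | tennis | coupe
  2   | classical | yellow | sushi | swimming | truck
  3   | rock | blue | pizza | golf | sedan
  4   | jazz | green | tacos | soccer | van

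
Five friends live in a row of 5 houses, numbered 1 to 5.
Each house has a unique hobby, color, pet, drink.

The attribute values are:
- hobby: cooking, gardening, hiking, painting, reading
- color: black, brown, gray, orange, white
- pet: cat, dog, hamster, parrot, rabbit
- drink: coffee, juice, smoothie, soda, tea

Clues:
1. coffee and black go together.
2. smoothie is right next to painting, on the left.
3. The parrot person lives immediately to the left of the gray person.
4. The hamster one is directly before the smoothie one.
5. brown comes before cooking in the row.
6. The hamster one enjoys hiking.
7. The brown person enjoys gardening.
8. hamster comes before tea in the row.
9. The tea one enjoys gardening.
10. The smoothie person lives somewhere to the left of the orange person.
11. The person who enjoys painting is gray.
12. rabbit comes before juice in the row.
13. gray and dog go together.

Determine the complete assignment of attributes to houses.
Solution:

House | Hobby | Color | Pet | Drink
-----------------------------------
  1   | hiking | black | hamster | coffee
  2   | reading | white | parrot | smoothie
  3   | painting | gray | dog | soda
  4   | gardening | brown | rabbit | tea
  5   | cooking | orange | cat | juice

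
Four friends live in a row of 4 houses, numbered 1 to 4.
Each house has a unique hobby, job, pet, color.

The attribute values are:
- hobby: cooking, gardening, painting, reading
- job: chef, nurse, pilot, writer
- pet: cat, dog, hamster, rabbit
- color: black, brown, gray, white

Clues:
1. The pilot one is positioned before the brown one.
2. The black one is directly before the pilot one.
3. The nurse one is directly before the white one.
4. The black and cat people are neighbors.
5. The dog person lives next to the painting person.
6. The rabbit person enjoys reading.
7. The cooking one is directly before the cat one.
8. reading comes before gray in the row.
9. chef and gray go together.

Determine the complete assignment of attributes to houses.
Solution:

House | Hobby | Job | Pet | Color
---------------------------------
  1   | cooking | nurse | dog | black
  2   | painting | pilot | cat | white
  3   | reading | writer | rabbit | brown
  4   | gardening | chef | hamster | gray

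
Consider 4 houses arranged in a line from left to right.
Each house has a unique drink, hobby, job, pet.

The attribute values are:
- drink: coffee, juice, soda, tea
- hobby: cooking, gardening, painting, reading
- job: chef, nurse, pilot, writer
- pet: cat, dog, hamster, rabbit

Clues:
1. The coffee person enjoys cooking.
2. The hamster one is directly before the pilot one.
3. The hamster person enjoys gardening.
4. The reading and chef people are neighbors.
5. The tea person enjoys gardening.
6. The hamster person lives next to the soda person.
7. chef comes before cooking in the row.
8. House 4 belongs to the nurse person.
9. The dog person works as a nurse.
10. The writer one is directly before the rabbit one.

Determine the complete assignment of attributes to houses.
Solution:

House | Drink | Hobby | Job | Pet
---------------------------------
  1   | tea | gardening | writer | hamster
  2   | soda | reading | pilot | rabbit
  3   | juice | painting | chef | cat
  4   | coffee | cooking | nurse | dog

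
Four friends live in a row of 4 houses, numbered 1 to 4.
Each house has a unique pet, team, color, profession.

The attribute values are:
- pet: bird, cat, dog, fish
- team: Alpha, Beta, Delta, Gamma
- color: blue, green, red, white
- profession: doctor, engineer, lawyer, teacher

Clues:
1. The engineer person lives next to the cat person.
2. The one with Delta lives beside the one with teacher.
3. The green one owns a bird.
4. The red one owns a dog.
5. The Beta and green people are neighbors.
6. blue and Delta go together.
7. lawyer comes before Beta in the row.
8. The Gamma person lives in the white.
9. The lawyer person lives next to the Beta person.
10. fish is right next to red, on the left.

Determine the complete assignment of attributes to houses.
Solution:

House | Pet | Team | Color | Profession
---------------------------------------
  1   | fish | Delta | blue | lawyer
  2   | dog | Beta | red | teacher
  3   | bird | Alpha | green | engineer
  4   | cat | Gamma | white | doctor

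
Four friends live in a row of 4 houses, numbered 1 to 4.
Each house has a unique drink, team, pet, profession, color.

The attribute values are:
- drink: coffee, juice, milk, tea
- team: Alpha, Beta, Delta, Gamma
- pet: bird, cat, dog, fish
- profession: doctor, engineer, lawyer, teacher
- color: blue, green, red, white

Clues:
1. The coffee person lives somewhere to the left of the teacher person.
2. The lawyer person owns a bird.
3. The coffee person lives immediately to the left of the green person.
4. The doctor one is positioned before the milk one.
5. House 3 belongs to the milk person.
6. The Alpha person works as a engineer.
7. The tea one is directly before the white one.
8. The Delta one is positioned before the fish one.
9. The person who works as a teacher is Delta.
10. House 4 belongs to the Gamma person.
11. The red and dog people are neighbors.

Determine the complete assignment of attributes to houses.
Solution:

House | Drink | Team | Pet | Profession | Color
-----------------------------------------------
  1   | coffee | Beta | cat | doctor | red
  2   | tea | Delta | dog | teacher | green
  3   | milk | Alpha | fish | engineer | white
  4   | juice | Gamma | bird | lawyer | blue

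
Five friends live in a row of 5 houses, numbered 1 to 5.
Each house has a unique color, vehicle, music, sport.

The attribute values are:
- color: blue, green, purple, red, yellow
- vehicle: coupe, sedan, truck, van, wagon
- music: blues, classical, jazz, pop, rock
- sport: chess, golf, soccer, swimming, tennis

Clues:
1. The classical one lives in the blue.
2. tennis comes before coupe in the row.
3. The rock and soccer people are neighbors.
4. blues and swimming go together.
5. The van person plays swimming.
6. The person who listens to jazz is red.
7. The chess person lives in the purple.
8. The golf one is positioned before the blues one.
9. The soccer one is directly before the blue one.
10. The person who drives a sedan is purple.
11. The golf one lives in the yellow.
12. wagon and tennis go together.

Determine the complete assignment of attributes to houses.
Solution:

House | Color | Vehicle | Music | Sport
---------------------------------------
  1   | purple | sedan | rock | chess
  2   | red | truck | jazz | soccer
  3   | blue | wagon | classical | tennis
  4   | yellow | coupe | pop | golf
  5   | green | van | blues | swimming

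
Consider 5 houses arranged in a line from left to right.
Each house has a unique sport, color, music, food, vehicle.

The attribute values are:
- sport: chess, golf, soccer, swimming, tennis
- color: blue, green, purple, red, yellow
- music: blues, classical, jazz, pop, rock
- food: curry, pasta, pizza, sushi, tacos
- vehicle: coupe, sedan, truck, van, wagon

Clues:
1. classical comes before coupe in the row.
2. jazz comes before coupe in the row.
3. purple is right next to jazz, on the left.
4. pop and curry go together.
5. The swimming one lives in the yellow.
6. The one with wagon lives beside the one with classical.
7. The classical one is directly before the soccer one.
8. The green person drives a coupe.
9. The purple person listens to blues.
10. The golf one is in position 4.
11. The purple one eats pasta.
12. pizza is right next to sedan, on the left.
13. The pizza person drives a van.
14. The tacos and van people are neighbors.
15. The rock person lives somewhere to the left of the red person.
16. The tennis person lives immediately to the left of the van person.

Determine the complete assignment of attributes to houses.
Solution:

House | Sport | Color | Music | Food | Vehicle
----------------------------------------------
  1   | tennis | blue | rock | tacos | wagon
  2   | swimming | yellow | classical | pizza | van
  3   | soccer | purple | blues | pasta | sedan
  4   | golf | red | jazz | sushi | truck
  5   | chess | green | pop | curry | coupe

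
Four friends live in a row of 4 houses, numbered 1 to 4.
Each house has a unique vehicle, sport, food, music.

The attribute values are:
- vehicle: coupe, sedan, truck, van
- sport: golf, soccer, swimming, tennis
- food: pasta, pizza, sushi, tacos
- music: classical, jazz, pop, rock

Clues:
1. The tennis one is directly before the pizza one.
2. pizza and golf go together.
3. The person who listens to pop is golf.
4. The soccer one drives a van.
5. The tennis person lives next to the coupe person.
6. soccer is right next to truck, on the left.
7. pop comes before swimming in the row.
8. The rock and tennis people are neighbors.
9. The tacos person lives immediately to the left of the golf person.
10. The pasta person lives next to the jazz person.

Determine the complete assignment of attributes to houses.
Solution:

House | Vehicle | Sport | Food | Music
--------------------------------------
  1   | van | soccer | pasta | rock
  2   | truck | tennis | tacos | jazz
  3   | coupe | golf | pizza | pop
  4   | sedan | swimming | sushi | classical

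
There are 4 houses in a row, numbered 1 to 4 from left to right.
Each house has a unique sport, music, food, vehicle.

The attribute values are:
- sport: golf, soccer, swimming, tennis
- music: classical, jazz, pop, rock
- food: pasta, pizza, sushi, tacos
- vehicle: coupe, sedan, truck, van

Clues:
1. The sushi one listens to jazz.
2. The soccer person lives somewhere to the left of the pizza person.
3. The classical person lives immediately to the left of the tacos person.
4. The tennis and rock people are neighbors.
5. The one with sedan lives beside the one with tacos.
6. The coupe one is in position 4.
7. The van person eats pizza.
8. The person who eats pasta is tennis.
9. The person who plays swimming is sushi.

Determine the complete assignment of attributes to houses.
Solution:

House | Sport | Music | Food | Vehicle
--------------------------------------
  1   | tennis | classical | pasta | sedan
  2   | soccer | rock | tacos | truck
  3   | golf | pop | pizza | van
  4   | swimming | jazz | sushi | coupe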